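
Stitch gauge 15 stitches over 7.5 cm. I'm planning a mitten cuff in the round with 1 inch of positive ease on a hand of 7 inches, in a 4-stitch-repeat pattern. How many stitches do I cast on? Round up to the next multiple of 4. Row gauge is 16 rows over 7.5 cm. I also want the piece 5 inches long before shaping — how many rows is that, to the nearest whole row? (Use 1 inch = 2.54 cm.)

Finished = 7 + 1 = 8 inches.
8 inches × 2.54 = 20.32 cm.
15/7.5 = 2 sts per cm; 20.32 × 2 = 40.64 sts.
Next multiple of 4 → 44.
5 inches = 12.70 cm; × 2.133 = 27.09 → 27 rows.

Cast on 44 stitches; work 27 rows.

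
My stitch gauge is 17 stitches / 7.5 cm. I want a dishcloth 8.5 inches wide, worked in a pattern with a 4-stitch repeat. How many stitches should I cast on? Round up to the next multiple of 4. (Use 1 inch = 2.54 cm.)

8.5 in = 8.5 × 2.54 = 21.59 cm.
17 / 7.5 = 2.267 sts/cm.
21.59 × 2.267 = 48.94 sts.
→ 52.

52 stitches.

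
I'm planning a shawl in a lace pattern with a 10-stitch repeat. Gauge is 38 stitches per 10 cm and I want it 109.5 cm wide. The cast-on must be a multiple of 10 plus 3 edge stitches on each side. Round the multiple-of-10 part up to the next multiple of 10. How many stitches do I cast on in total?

426 stitches.

38 / 10 = 3.8 sts per cm.
109.5 × 3.8 = 416.10 sts.
Less 6 edge sts → 410.10 for the repeat.
Next multiple of 10: 420.
Add back 6 edge sts → 426.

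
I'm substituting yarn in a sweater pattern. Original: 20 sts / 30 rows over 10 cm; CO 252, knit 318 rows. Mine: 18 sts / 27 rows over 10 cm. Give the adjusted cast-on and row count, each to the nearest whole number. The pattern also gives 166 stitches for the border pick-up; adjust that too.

Stitches: 252 × 18/20 = 226.80 → 227.
Rows: 318 × 27/30 = 286.20 → 286.
border pick-up: 166 × 18/20 = 149.40 → 149.

Cast on 227 stitches; work 286 rows; border pick-up 149 stitches.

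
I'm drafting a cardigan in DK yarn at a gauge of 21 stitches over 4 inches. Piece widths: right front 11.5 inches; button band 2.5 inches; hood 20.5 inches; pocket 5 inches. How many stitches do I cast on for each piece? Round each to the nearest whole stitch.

Rate = 21/4 = 5.25 sts per in.
right front: 11.5 × 5.25 = 60.38 → 60.
button band: 2.5 × 5.25 = 13.12 → 13.
hood: 20.5 × 5.25 = 107.62 → 108.
pocket: 5 × 5.25 = 26.25 → 26.

right front 60; button band 13; hood 108; pocket 26.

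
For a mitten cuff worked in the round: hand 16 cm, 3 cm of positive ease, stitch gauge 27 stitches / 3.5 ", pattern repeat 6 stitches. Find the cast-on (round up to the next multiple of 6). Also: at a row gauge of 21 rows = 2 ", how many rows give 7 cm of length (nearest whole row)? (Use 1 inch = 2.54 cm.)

Cast on 60 stitches; work 29 rows.

Finished = 16 + 3 = 19 cm.
19 cm × 1/2.54 = 7.48 inches.
27/3.5 = 7.714 sts per in; 7.48 × 7.714 = 57.71 sts.
Next multiple of 6 → 60.
7 cm = 2.76 inches; × 10.5 = 28.94 → 29 rows.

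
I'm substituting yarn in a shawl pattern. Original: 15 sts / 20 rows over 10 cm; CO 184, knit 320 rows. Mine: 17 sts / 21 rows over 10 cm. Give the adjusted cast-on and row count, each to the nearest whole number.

Cast on 209 stitches; work 336 rows.

Stitches: 184 × 17/15 = 208.53 → 209.
Rows: 320 × 21/20 = 336.00 → 336.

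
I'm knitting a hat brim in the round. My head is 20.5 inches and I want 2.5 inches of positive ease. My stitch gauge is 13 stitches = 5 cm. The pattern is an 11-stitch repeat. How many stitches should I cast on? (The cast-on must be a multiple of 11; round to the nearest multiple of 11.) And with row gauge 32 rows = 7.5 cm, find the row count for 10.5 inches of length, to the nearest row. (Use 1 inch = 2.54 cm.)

Cast on 154 stitches; work 114 rows.

Finished = 20.5 + 2.5 = 23 inches.
23 inches × 2.54 = 58.42 cm.
13/5 = 2.6 sts per cm; 58.42 × 2.6 = 151.89 sts.
Nearest multiple of 11 → 154.
10.5 inches = 26.67 cm; × 4.267 = 113.79 → 114 rows.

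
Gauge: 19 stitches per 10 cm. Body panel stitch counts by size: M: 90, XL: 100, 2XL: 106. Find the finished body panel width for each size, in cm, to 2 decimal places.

M 47.37 cm; XL 52.63 cm; 2XL 55.79 cm.

19/10 = 1.9 sts per cm.
M: 90 / 1.9 = 47.368 → 47.37 cm.
XL: 100 / 1.9 = 52.632 → 52.63 cm.
2XL: 106 / 1.9 = 55.789 → 55.79 cm.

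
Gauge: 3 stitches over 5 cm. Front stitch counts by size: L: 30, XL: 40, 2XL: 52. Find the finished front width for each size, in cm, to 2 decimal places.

L 50.00 cm; XL 66.67 cm; 2XL 86.67 cm.

3/5 = 0.6 sts per cm.
L: 30 / 0.6 = 50.000 → 50.00 cm.
XL: 40 / 0.6 = 66.667 → 66.67 cm.
2XL: 52 / 0.6 = 86.667 → 86.67 cm.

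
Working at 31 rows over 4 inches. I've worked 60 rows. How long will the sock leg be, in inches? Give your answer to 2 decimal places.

31 rows / 4 inch = 7.75 rows per inch.
60 / 7.75 = 7.742 inches.

7.74 inches.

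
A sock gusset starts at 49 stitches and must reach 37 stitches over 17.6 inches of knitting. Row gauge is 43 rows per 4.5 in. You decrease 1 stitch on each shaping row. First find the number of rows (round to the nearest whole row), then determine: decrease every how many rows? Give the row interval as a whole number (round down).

Rows = 17.6 × 9.556 = 168.2 → 168 rows.
Stitches to remove: 12 → 12 shaping rows (at 1 st each).
168 / 12 = 14.00 → every 14 rows.

Decrease every 14th row.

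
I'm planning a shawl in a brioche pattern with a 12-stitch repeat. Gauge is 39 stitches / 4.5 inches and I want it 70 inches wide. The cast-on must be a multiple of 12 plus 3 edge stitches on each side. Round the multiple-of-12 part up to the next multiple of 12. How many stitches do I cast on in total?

39 / 4.5 = 8.667 sts per inch.
70 × 8.667 = 606.67 sts.
Less 6 edge sts → 600.67 for the repeat.
Next multiple of 12: 612.
Add back 6 edge sts → 618.

Cast on 618 stitches.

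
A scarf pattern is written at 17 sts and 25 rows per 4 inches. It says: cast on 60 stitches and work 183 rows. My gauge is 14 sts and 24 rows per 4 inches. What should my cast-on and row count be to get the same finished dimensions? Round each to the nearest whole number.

Stitches: 60 × 14/17 = 49.41 → 49.
Rows: 183 × 24/25 = 175.68 → 176.

Cast on 49 stitches; work 176 rows.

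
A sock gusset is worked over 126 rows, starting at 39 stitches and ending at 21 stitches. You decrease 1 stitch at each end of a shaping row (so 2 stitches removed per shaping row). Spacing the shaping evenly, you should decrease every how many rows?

Stitches to remove: |21 − 39| = 18.
Shaping rows needed: 18 / 2 = 9.
126 rows / 9 = every 14 rows.

Decrease every 14th row.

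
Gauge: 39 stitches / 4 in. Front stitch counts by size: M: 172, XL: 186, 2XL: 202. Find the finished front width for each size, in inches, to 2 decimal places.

39/4 = 9.75 sts per in.
M: 172 / 9.75 = 17.641 → 17.64 in.
XL: 186 / 9.75 = 19.077 → 19.08 in.
2XL: 202 / 9.75 = 20.718 → 20.72 in.

M 17.64 inches; XL 19.08 inches; 2XL 20.72 inches.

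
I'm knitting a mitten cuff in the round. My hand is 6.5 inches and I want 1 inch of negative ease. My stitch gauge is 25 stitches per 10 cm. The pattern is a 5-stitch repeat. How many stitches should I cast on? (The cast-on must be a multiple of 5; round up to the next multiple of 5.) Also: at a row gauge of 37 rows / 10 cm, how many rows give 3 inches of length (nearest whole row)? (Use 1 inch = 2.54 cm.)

Finished = 6.5 − 1 = 5.5 inches.
5.5 inches × 2.54 = 13.97 cm.
25/10 = 2.5 sts per cm; 13.97 × 2.5 = 34.92 sts.
Next multiple of 5 → 35.
3 inches = 7.62 cm; × 3.7 = 28.19 → 28 rows.

Cast on 35 stitches; work 28 rows.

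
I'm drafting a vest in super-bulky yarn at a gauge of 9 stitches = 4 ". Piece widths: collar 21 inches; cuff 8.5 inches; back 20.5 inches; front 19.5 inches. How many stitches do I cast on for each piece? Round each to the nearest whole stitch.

collar 47; cuff 19; back 46; front 44.

Rate = 9/4 = 2.25 sts per in.
collar: 21 × 2.25 = 47.25 → 47.
cuff: 8.5 × 2.25 = 19.12 → 19.
back: 20.5 × 2.25 = 46.12 → 46.
front: 19.5 × 2.25 = 43.88 → 44.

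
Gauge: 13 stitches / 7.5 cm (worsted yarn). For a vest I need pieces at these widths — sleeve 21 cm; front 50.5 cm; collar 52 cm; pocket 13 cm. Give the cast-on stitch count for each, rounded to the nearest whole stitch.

Rate = 13/7.5 = 1.733 sts per cm.
sleeve: 21 × 1.733 = 36.40 → 36.
front: 50.5 × 1.733 = 87.53 → 88.
collar: 52 × 1.733 = 90.13 → 90.
pocket: 13 × 1.733 = 22.53 → 23.

sleeve 36; front 88; collar 90; pocket 23.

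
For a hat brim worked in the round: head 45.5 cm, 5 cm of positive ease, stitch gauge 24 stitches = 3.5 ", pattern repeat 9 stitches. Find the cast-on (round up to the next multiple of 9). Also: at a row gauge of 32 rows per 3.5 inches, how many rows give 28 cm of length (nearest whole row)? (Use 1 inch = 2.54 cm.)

Cast on 144 stitches; work 101 rows.

Finished = 45.5 + 5 = 50.5 cm.
50.5 cm × 1/2.54 = 19.88 inches.
24/3.5 = 6.857 sts per in; 19.88 × 6.857 = 136.33 sts.
Next multiple of 9 → 144.
28 cm = 11.02 inches; × 9.143 = 100.79 → 101 rows.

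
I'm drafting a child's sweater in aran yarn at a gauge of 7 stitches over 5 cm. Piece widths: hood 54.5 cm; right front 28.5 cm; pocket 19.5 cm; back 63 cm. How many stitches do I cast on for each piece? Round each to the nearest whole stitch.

hood 76; right front 40; pocket 27; back 88.

Rate = 7/5 = 1.4 sts per cm.
hood: 54.5 × 1.4 = 76.30 → 76.
right front: 28.5 × 1.4 = 39.90 → 40.
pocket: 19.5 × 1.4 = 27.30 → 27.
back: 63 × 1.4 = 88.20 → 88.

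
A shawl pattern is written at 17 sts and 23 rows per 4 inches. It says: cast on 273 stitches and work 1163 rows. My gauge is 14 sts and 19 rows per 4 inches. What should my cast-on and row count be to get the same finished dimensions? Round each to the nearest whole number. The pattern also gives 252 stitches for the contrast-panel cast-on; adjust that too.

Cast on 225 stitches; work 961 rows; contrast-panel cast-on 208 stitches.

Stitches: 273 × 14/17 = 224.82 → 225.
Rows: 1163 × 19/23 = 960.74 → 961.
contrast-panel cast-on: 252 × 14/17 = 207.53 → 208.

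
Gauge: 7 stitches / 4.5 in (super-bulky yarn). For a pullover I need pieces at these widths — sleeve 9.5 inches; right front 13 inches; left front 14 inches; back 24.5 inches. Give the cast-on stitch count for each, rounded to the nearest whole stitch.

sleeve 15; right front 20; left front 22; back 38.

Rate = 7/4.5 = 1.556 sts per in.
sleeve: 9.5 × 1.556 = 14.78 → 15.
right front: 13 × 1.556 = 20.22 → 20.
left front: 14 × 1.556 = 21.78 → 22.
back: 24.5 × 1.556 = 38.11 → 38.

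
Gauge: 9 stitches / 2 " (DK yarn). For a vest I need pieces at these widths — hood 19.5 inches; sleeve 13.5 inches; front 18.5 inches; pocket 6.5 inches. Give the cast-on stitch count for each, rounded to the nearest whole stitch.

Rate = 9/2 = 4.5 sts per in.
hood: 19.5 × 4.5 = 87.75 → 88.
sleeve: 13.5 × 4.5 = 60.75 → 61.
front: 18.5 × 4.5 = 83.25 → 83.
pocket: 6.5 × 4.5 = 29.25 → 29.

hood 88; sleeve 61; front 83; pocket 29.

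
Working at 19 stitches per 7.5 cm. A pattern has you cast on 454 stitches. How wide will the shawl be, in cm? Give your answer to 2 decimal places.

179.21 cm.

19 stitches / 7.5 cm = 2.533 stitches per cm.
454 / 2.533 = 179.211 cm.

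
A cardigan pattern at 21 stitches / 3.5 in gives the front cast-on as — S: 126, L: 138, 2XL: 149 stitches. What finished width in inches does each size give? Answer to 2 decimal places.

S 21.00 inches; L 23.00 inches; 2XL 24.83 inches.

21/3.5 = 6 sts per in.
S: 126 / 6 = 21.000 → 21.00 in.
L: 138 / 6 = 23.000 → 23.00 in.
2XL: 149 / 6 = 24.833 → 24.83 in.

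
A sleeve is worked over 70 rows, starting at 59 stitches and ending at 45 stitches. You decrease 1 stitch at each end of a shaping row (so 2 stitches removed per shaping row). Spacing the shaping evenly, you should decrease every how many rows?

Stitches to remove: |45 − 59| = 14.
Shaping rows needed: 14 / 2 = 7.
70 rows / 7 = every 10 rows.

Decrease every 10th row.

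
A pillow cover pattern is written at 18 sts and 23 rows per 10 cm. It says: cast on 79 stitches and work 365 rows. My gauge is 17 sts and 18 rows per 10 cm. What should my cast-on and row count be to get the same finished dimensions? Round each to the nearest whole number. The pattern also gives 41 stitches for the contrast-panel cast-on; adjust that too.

Cast on 75 stitches; work 286 rows; contrast-panel cast-on 39 stitches.

Stitches: 79 × 17/18 = 74.61 → 75.
Rows: 365 × 18/23 = 285.65 → 286.
contrast-panel cast-on: 41 × 17/18 = 38.72 → 39.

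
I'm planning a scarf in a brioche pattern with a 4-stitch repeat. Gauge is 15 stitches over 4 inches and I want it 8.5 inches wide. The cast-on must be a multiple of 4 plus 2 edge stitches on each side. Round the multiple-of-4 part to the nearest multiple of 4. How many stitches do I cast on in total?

CO 32 sts.

15 / 4 = 3.75 sts per inch.
8.5 × 3.75 = 31.88 sts.
Less 4 edge sts → 27.88 for the repeat.
Nearest multiple of 4: 28.
Add back 4 edge sts → 32.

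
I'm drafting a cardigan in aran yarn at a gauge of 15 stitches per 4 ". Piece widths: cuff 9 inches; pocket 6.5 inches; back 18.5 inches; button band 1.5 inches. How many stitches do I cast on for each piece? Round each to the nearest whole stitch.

cuff 34; pocket 24; back 69; button band 6.

Rate = 15/4 = 3.75 sts per in.
cuff: 9 × 3.75 = 33.75 → 34.
pocket: 6.5 × 3.75 = 24.38 → 24.
back: 18.5 × 3.75 = 69.38 → 69.
button band: 1.5 × 3.75 = 5.62 → 6.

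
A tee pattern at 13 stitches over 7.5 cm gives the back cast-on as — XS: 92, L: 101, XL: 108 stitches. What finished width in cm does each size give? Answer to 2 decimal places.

XS 53.08 cm; L 58.27 cm; XL 62.31 cm.

13/7.5 = 1.733 sts per cm.
XS: 92 / 1.733 = 53.077 → 53.08 cm.
L: 101 / 1.733 = 58.269 → 58.27 cm.
XL: 108 / 1.733 = 62.308 → 62.31 cm.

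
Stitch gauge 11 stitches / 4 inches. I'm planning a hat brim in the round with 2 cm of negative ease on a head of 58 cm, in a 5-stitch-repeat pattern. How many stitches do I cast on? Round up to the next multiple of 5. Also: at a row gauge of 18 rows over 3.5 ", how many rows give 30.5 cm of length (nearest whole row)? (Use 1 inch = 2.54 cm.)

Cast on 65 stitches; work 62 rows.

Finished = 58 − 2 = 56 cm.
56 cm × 1/2.54 = 22.05 inches.
11/4 = 2.75 sts per in; 22.05 × 2.75 = 60.63 sts.
Next multiple of 5 → 65.
30.5 cm = 12.01 inches; × 5.143 = 61.75 → 62 rows.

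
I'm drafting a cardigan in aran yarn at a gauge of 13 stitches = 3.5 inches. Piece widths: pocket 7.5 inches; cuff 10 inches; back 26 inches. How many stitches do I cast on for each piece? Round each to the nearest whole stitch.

pocket 28; cuff 37; back 97.

Rate = 13/3.5 = 3.714 sts per in.
pocket: 7.5 × 3.714 = 27.86 → 28.
cuff: 10 × 3.714 = 37.14 → 37.
back: 26 × 3.714 = 96.57 → 97.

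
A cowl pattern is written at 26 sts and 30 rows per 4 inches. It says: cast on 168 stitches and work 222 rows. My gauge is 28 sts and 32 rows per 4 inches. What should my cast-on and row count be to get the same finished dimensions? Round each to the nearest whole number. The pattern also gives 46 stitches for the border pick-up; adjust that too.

Stitches: 168 × 28/26 = 180.92 → 181.
Rows: 222 × 32/30 = 236.80 → 237.
border pick-up: 46 × 28/26 = 49.54 → 50.

Cast on 181 stitches; work 237 rows; border pick-up 50 stitches.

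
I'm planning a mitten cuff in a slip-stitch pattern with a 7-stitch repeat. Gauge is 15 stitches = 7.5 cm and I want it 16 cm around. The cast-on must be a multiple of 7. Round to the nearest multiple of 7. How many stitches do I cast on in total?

15 / 7.5 = 2 sts per cm.
16 × 2 = 32.00 sts.
Nearest multiple of 7: 35.

CO 35 sts.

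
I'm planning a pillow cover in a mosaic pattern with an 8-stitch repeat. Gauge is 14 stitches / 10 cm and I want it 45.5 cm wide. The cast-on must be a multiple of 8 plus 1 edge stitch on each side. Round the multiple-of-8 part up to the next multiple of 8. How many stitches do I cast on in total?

14 / 10 = 1.4 sts per cm.
45.5 × 1.4 = 63.70 sts.
Less 2 edge sts → 61.70 for the repeat.
Next multiple of 8: 64.
Add back 2 edge sts → 66.

66 stitches.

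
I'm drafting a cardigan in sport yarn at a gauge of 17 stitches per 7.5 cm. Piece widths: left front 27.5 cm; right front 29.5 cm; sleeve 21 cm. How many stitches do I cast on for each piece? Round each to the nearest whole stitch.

Rate = 17/7.5 = 2.267 sts per cm.
left front: 27.5 × 2.267 = 62.33 → 62.
right front: 29.5 × 2.267 = 66.87 → 67.
sleeve: 21 × 2.267 = 47.60 → 48.

left front 62; right front 67; sleeve 48.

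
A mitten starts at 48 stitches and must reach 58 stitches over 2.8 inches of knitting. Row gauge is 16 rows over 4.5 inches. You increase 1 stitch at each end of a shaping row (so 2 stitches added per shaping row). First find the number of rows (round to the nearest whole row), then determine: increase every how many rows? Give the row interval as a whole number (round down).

Increase every 2nd row.

Rows = 2.8 × 3.556 = 10.0 → 10 rows.
Stitches to add: 10 → 5 shaping rows (at 2 st each).
10 / 5 = 2.00 → every 2 rows.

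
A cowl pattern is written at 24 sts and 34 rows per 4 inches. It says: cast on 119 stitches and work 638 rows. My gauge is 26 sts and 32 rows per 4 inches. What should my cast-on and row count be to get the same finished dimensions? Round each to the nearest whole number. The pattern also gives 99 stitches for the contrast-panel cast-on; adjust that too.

Cast on 129 stitches; work 600 rows; contrast-panel cast-on 107 stitches.

Stitches: 119 × 26/24 = 128.92 → 129.
Rows: 638 × 32/34 = 600.47 → 600.
contrast-panel cast-on: 99 × 26/24 = 107.25 → 107.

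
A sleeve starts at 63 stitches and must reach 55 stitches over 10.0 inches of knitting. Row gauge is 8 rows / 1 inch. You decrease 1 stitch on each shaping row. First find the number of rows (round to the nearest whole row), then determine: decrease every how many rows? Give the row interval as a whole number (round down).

Decrease every 10th row.

Rows = 10.0 × 8 = 80.0 → 80 rows.
Stitches to remove: 8 → 8 shaping rows (at 1 st each).
80 / 8 = 10.00 → every 10 rows.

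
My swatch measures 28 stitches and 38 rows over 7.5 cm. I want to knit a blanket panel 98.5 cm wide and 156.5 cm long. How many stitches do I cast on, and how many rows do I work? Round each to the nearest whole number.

Stitch gauge = 28/7.5 = 3.733 sts/cm; 98.5 × 3.733 = 367.73 → 368 sts.
Row gauge = 38/7.5 = 5.067 rows/cm; 156.5 × 5.067 = 792.93 → 793 rows.

Cast on 368 stitches and work 793 rows.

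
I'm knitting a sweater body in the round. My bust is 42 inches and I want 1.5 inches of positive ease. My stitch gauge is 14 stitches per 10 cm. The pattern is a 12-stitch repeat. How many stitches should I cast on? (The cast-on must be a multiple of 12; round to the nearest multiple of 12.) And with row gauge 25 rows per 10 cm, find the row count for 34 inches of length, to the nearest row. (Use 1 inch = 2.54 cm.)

Cast on 156 stitches; work 216 rows.

Finished = 42 + 1.5 = 43.5 inches.
43.5 inches × 2.54 = 110.49 cm.
14/10 = 1.4 sts per cm; 110.49 × 1.4 = 154.69 sts.
Nearest multiple of 12 → 156.
34 inches = 86.36 cm; × 2.5 = 215.90 → 216 rows.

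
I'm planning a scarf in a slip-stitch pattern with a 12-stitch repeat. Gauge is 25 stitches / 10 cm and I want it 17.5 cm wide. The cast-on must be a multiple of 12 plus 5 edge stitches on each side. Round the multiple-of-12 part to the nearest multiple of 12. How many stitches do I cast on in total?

25 / 10 = 2.5 sts per cm.
17.5 × 2.5 = 43.75 sts.
Less 10 edge sts → 33.75 for the repeat.
Nearest multiple of 12: 36.
Add back 10 edge sts → 46.

Cast on 46 stitches.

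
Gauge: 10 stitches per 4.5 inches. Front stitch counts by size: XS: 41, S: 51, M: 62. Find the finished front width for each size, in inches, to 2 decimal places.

XS 18.45 inches; S 22.95 inches; M 27.90 inches.

10/4.5 = 2.222 sts per in.
XS: 41 / 2.222 = 18.450 → 18.45 in.
S: 51 / 2.222 = 22.950 → 22.95 in.
M: 62 / 2.222 = 27.900 → 27.90 in.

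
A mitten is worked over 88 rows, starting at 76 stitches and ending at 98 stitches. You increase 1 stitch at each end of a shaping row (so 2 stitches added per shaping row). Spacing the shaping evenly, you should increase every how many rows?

Increase every 8th row.

Stitches to add: |98 − 76| = 22.
Shaping rows needed: 22 / 2 = 11.
88 rows / 11 = every 8 rows.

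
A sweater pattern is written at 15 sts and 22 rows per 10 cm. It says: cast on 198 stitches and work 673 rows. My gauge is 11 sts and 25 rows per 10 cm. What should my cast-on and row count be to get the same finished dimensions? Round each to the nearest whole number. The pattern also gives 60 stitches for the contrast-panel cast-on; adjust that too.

Cast on 145 stitches; work 765 rows; contrast-panel cast-on 44 stitches.

Stitches: 198 × 11/15 = 145.20 → 145.
Rows: 673 × 25/22 = 764.77 → 765.
contrast-panel cast-on: 60 × 11/15 = 44.00 → 44.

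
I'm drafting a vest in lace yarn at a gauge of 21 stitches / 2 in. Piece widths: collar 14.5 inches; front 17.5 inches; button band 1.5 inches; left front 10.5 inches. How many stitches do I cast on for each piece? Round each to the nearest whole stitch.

collar 152; front 184; button band 16; left front 110.

Rate = 21/2 = 10.5 sts per in.
collar: 14.5 × 10.5 = 152.25 → 152.
front: 17.5 × 10.5 = 183.75 → 184.
button band: 1.5 × 10.5 = 15.75 → 16.
left front: 10.5 × 10.5 = 110.25 → 110.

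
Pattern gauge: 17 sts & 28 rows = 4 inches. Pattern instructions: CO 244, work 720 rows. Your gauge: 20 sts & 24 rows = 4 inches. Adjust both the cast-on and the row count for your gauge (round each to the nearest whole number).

Stitches: 244 × 20/17 = 287.06 → 287.
Rows: 720 × 24/28 = 617.14 → 617.

Cast on 287 stitches; work 617 rows.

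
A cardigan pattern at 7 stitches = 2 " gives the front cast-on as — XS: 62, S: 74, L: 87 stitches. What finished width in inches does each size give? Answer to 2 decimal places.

7/2 = 3.5 sts per in.
XS: 62 / 3.5 = 17.714 → 17.71 in.
S: 74 / 3.5 = 21.143 → 21.14 in.
L: 87 / 3.5 = 24.857 → 24.86 in.

XS 17.71 inches; S 21.14 inches; L 24.86 inches.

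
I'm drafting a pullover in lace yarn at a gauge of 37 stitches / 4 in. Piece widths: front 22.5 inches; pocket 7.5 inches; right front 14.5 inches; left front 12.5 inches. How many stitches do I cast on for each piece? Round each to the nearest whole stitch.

Rate = 37/4 = 9.25 sts per in.
front: 22.5 × 9.25 = 208.12 → 208.
pocket: 7.5 × 9.25 = 69.38 → 69.
right front: 14.5 × 9.25 = 134.12 → 134.
left front: 12.5 × 9.25 = 115.62 → 116.

front 208; pocket 69; right front 134; left front 116.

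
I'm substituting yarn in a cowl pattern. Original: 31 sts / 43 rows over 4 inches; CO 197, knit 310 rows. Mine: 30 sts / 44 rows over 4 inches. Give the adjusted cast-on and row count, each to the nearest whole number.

Cast on 191 stitches; work 317 rows.

Stitches: 197 × 30/31 = 190.65 → 191.
Rows: 310 × 44/43 = 317.21 → 317.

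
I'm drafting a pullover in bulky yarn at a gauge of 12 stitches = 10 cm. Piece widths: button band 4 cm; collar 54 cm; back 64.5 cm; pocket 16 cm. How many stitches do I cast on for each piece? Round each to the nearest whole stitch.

Rate = 12/10 = 1.2 sts per cm.
button band: 4 × 1.2 = 4.80 → 5.
collar: 54 × 1.2 = 64.80 → 65.
back: 64.5 × 1.2 = 77.40 → 77.
pocket: 16 × 1.2 = 19.20 → 19.

button band 5; collar 65; back 77; pocket 19.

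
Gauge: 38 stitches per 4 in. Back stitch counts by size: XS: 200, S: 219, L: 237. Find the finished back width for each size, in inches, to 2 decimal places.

XS 21.05 inches; S 23.05 inches; L 24.95 inches.

38/4 = 9.5 sts per in.
XS: 200 / 9.5 = 21.053 → 21.05 in.
S: 219 / 9.5 = 23.053 → 23.05 in.
L: 237 / 9.5 = 24.947 → 24.95 in.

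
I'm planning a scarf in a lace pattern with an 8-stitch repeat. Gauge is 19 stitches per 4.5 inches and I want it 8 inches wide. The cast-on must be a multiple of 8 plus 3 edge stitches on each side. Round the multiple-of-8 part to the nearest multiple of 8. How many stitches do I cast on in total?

30 stitches.

19 / 4.5 = 4.222 sts per inch.
8 × 4.222 = 33.78 sts.
Less 6 edge sts → 27.78 for the repeat.
Nearest multiple of 8: 24.
Add back 6 edge sts → 30.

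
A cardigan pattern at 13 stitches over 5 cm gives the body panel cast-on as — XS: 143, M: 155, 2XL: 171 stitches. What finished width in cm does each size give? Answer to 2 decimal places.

13/5 = 2.6 sts per cm.
XS: 143 / 2.6 = 55.000 → 55.00 cm.
M: 155 / 2.6 = 59.615 → 59.62 cm.
2XL: 171 / 2.6 = 65.769 → 65.77 cm.

XS 55.00 cm; M 59.62 cm; 2XL 65.77 cm.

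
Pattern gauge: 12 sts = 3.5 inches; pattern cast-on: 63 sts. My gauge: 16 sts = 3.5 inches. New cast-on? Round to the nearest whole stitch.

CO 84 sts.

Scale factor = 16 / 12 = 1.333.
63 × 16 / 12 = 84.00 sts.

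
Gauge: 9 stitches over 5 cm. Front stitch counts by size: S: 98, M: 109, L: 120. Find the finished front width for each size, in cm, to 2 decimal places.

9/5 = 1.8 sts per cm.
S: 98 / 1.8 = 54.444 → 54.44 cm.
M: 109 / 1.8 = 60.556 → 60.56 cm.
L: 120 / 1.8 = 66.667 → 66.67 cm.

S 54.44 cm; M 60.56 cm; L 66.67 cm.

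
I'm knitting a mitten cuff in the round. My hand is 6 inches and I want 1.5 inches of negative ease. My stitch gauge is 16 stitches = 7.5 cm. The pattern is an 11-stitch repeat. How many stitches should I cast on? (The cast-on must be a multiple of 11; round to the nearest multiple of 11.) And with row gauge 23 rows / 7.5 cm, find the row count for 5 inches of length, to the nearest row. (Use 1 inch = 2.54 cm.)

Finished = 6 − 1.5 = 4.5 inches.
4.5 inches × 2.54 = 11.43 cm.
16/7.5 = 2.133 sts per cm; 11.43 × 2.133 = 24.38 sts.
Nearest multiple of 11 → 22.
5 inches = 12.70 cm; × 3.067 = 38.95 → 39 rows.

Cast on 22 stitches; work 39 rows.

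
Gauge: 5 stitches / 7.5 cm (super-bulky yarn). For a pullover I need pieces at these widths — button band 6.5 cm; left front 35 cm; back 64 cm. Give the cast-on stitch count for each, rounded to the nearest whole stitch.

Rate = 5/7.5 = 0.667 sts per cm.
button band: 6.5 × 0.667 = 4.33 → 4.
left front: 35 × 0.667 = 23.33 → 23.
back: 64 × 0.667 = 42.67 → 43.

button band 4; left front 23; back 43.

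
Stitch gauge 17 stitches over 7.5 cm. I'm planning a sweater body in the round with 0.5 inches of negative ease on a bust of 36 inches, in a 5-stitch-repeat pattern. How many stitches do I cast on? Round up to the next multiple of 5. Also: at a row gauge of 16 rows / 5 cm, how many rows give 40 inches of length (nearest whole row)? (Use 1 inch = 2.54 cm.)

Cast on 205 stitches; work 325 rows.

Finished = 36 − 0.5 = 35.5 inches.
35.5 inches × 2.54 = 90.17 cm.
17/7.5 = 2.267 sts per cm; 90.17 × 2.267 = 204.39 sts.
Next multiple of 5 → 205.
40 inches = 101.60 cm; × 3.2 = 325.12 → 325 rows.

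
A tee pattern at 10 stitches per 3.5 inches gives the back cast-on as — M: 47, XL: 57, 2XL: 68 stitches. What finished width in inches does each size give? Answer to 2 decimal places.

10/3.5 = 2.857 sts per in.
M: 47 / 2.857 = 16.450 → 16.45 in.
XL: 57 / 2.857 = 19.950 → 19.95 in.
2XL: 68 / 2.857 = 23.800 → 23.80 in.

M 16.45 inches; XL 19.95 inches; 2XL 23.80 inches.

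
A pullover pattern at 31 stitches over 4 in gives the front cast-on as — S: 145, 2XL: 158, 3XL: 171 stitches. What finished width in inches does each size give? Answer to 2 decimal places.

S 18.71 inches; 2XL 20.39 inches; 3XL 22.06 inches.

31/4 = 7.75 sts per in.
S: 145 / 7.75 = 18.710 → 18.71 in.
2XL: 158 / 7.75 = 20.387 → 20.39 in.
3XL: 171 / 7.75 = 22.065 → 22.06 in.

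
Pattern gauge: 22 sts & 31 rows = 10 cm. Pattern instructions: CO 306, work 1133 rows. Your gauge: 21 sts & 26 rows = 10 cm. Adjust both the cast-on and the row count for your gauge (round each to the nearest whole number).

Stitches: 306 × 21/22 = 292.09 → 292.
Rows: 1133 × 26/31 = 950.26 → 950.

Cast on 292 stitches; work 950 rows.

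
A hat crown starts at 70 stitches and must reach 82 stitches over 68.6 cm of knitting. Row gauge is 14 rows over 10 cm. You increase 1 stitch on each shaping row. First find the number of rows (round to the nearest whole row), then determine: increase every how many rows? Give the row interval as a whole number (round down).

Rows = 68.6 × 1.4 = 96.0 → 96 rows.
Stitches to add: 12 → 12 shaping rows (at 1 st each).
96 / 12 = 8.00 → every 8 rows.

Increase every 8th row.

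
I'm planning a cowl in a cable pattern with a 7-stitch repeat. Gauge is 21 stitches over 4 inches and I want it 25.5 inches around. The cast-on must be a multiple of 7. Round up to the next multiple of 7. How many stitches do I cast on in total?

140 stitches.

21 / 4 = 5.25 sts per inch.
25.5 × 5.25 = 133.88 sts.
Next multiple of 7: 140.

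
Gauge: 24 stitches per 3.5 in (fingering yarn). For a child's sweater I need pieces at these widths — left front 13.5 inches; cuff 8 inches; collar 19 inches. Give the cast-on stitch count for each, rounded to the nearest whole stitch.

left front 93; cuff 55; collar 130.

Rate = 24/3.5 = 6.857 sts per in.
left front: 13.5 × 6.857 = 92.57 → 93.
cuff: 8 × 6.857 = 54.86 → 55.
collar: 19 × 6.857 = 130.29 → 130.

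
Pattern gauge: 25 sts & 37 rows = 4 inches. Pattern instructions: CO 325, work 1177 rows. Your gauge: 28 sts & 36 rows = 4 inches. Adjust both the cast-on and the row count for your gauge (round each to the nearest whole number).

Cast on 364 stitches; work 1145 rows.

Stitches: 325 × 28/25 = 364.00 → 364.
Rows: 1177 × 36/37 = 1145.19 → 1145.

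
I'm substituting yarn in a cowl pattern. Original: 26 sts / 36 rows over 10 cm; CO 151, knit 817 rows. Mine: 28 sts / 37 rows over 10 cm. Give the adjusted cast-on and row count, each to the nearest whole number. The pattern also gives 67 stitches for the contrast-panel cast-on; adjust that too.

Cast on 163 stitches; work 840 rows; contrast-panel cast-on 72 stitches.

Stitches: 151 × 28/26 = 162.62 → 163.
Rows: 817 × 37/36 = 839.69 → 840.
contrast-panel cast-on: 67 × 28/26 = 72.15 → 72.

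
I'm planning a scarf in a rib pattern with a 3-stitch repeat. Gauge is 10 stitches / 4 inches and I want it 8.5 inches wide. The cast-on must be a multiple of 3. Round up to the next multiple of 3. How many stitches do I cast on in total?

10 / 4 = 2.5 sts per inch.
8.5 × 2.5 = 21.25 sts.
Next multiple of 3: 24.

Cast on 24 stitches.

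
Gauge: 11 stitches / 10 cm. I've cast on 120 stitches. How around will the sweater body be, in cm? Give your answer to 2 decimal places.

109.09 cm.

11 stitches / 10 cm = 1.1 stitches per cm.
120 / 1.1 = 109.091 cm.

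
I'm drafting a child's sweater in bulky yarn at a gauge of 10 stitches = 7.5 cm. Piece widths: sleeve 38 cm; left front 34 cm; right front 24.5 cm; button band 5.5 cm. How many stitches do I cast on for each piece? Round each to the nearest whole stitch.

sleeve 51; left front 45; right front 33; button band 7.

Rate = 10/7.5 = 1.333 sts per cm.
sleeve: 38 × 1.333 = 50.67 → 51.
left front: 34 × 1.333 = 45.33 → 45.
right front: 24.5 × 1.333 = 32.67 → 33.
button band: 5.5 × 1.333 = 7.33 → 7.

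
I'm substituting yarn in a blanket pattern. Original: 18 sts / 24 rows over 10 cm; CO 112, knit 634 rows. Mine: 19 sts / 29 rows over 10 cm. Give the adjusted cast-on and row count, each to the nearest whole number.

Stitches: 112 × 19/18 = 118.22 → 118.
Rows: 634 × 29/24 = 766.08 → 766.

Cast on 118 stitches; work 766 rows.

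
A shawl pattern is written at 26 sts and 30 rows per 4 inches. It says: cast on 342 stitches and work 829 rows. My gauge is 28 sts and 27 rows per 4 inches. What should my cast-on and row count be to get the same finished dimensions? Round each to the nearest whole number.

Stitches: 342 × 28/26 = 368.31 → 368.
Rows: 829 × 27/30 = 746.10 → 746.

Cast on 368 stitches; work 746 rows.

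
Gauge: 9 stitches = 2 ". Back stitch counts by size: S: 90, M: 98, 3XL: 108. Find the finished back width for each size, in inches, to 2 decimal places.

S 20.00 inches; M 21.78 inches; 3XL 24.00 inches.

9/2 = 4.5 sts per in.
S: 90 / 4.5 = 20.000 → 20.00 in.
M: 98 / 4.5 = 21.778 → 21.78 in.
3XL: 108 / 4.5 = 24.000 → 24.00 in.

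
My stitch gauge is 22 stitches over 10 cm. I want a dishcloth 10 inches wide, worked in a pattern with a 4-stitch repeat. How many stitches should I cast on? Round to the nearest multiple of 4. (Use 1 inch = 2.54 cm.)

CO 56 sts.

10 in = 10 × 2.54 = 25.40 cm.
22 / 10 = 2.2 sts/cm.
25.40 × 2.2 = 55.88 sts.
→ 56.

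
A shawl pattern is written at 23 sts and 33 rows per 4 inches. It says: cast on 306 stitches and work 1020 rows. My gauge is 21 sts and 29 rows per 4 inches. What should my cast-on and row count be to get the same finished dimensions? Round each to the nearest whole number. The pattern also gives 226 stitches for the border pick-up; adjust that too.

Stitches: 306 × 21/23 = 279.39 → 279.
Rows: 1020 × 29/33 = 896.36 → 896.
border pick-up: 226 × 21/23 = 206.35 → 206.

Cast on 279 stitches; work 896 rows; border pick-up 206 stitches.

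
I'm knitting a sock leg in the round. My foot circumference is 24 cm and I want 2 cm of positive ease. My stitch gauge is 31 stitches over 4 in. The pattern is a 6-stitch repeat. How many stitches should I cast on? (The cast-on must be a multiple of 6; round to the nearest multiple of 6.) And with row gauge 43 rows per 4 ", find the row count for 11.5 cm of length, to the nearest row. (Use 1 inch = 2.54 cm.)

Finished = 24 + 2 = 26 cm.
26 cm × 1/2.54 = 10.24 inches.
31/4 = 7.75 sts per in; 10.24 × 7.75 = 79.33 sts.
Nearest multiple of 6 → 78.
11.5 cm = 4.53 inches; × 10.75 = 48.67 → 49 rows.

Cast on 78 stitches; work 49 rows.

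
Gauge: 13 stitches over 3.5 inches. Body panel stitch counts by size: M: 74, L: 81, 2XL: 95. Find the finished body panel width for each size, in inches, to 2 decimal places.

13/3.5 = 3.714 sts per in.
M: 74 / 3.714 = 19.923 → 19.92 in.
L: 81 / 3.714 = 21.808 → 21.81 in.
2XL: 95 / 3.714 = 25.577 → 25.58 in.

M 19.92 inches; L 21.81 inches; 2XL 25.58 inches.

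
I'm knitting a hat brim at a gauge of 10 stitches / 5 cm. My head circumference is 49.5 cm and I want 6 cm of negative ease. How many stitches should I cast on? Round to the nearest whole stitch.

Finished = 49.5 − 6 = 43.5 cm.
10 / 5 = 2 sts per cm.
43.50 × 2 = 87.00 sts.

CO 87 sts.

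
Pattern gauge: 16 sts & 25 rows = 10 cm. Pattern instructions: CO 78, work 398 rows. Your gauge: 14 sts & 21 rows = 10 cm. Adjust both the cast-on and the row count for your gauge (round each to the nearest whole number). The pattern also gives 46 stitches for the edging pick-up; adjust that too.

Cast on 68 stitches; work 334 rows; edging pick-up 40 stitches.

Stitches: 78 × 14/16 = 68.25 → 68.
Rows: 398 × 21/25 = 334.32 → 334.
edging pick-up: 46 × 14/16 = 40.25 → 40.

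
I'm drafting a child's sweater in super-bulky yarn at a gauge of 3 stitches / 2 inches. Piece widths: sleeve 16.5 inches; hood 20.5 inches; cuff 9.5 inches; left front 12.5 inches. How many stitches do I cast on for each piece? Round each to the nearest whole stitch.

sleeve 25; hood 31; cuff 14; left front 19.

Rate = 3/2 = 1.5 sts per in.
sleeve: 16.5 × 1.5 = 24.75 → 25.
hood: 20.5 × 1.5 = 30.75 → 31.
cuff: 9.5 × 1.5 = 14.25 → 14.
left front: 12.5 × 1.5 = 18.75 → 19.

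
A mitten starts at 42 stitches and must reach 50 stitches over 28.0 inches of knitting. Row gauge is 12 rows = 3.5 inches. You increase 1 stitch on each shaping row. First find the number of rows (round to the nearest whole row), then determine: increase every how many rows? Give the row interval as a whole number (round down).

Rows = 28.0 × 3.429 = 96.0 → 96 rows.
Stitches to add: 8 → 8 shaping rows (at 1 st each).
96 / 8 = 12.00 → every 12 rows.

Increase every 12th row.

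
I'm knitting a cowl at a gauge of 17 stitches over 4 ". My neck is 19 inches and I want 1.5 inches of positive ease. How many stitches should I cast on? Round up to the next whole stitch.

88 stitches.

Finished = 19 + 1.5 = 20.5 in.
17 / 4 = 4.25 sts per inch.
20.50 × 4.25 = 87.12 sts.
→ 88 sts.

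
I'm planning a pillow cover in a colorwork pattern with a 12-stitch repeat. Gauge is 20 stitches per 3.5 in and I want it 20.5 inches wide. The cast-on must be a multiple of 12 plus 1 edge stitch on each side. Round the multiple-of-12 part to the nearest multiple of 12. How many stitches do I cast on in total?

20 / 3.5 = 5.714 sts per inch.
20.5 × 5.714 = 117.14 sts.
Less 2 edge sts → 115.14 for the repeat.
Nearest multiple of 12: 120.
Add back 2 edge sts → 122.

122 stitches.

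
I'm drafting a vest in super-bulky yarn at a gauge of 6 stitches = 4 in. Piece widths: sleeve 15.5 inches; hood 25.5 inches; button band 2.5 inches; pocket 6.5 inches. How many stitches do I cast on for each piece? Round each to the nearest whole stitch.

sleeve 23; hood 38; button band 4; pocket 10.

Rate = 6/4 = 1.5 sts per in.
sleeve: 15.5 × 1.5 = 23.25 → 23.
hood: 25.5 × 1.5 = 38.25 → 38.
button band: 2.5 × 1.5 = 3.75 → 4.
pocket: 6.5 × 1.5 = 9.75 → 10.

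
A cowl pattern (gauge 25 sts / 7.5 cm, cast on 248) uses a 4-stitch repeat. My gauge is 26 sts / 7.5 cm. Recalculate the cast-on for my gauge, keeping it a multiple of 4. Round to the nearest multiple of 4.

CO 256 sts.

248 × 26 / 25 = 257.92.
Nearest multiple of 4: 256.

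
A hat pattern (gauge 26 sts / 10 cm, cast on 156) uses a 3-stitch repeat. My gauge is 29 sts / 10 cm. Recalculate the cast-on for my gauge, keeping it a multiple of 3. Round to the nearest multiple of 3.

Cast on 174 stitches.

156 × 29 / 26 = 174.00.
Nearest multiple of 3: 174.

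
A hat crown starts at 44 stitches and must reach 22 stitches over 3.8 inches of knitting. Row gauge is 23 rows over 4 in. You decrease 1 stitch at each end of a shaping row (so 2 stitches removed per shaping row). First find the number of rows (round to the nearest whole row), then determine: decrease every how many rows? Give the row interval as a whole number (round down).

Rows = 3.8 × 5.75 = 21.8 → 22 rows.
Stitches to remove: 22 → 11 shaping rows (at 2 st each).
22 / 11 = 2.00 → every 2 rows.

Decrease every 2nd row.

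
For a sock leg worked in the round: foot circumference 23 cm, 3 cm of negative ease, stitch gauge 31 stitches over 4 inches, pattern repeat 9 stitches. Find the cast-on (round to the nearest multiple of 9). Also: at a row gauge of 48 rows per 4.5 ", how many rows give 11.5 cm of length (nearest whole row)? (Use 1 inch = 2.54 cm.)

Cast on 63 stitches; work 48 rows.

Finished = 23 − 3 = 20 cm.
20 cm × 1/2.54 = 7.87 inches.
31/4 = 7.75 sts per in; 7.87 × 7.75 = 61.02 sts.
Nearest multiple of 9 → 63.
11.5 cm = 4.53 inches; × 10.667 = 48.29 → 48 rows.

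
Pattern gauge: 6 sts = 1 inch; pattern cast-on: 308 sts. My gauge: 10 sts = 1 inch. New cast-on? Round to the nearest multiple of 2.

Scale factor = 10 / 6 = 1.667.
308 × 10 / 6 = 513.33 sts.
→ 514 sts.

Cast on 514 stitches.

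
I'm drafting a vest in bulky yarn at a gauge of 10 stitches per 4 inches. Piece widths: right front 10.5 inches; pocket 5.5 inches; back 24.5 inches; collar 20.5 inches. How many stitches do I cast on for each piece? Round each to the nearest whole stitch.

right front 26; pocket 14; back 61; collar 51.

Rate = 10/4 = 2.5 sts per in.
right front: 10.5 × 2.5 = 26.25 → 26.
pocket: 5.5 × 2.5 = 13.75 → 14.
back: 24.5 × 2.5 = 61.25 → 61.
collar: 20.5 × 2.5 = 51.25 → 51.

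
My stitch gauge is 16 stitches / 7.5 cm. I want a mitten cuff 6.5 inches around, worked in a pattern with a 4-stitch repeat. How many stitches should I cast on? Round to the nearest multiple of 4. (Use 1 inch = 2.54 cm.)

Cast on 36 stitches.

6.5 in = 6.5 × 2.54 = 16.51 cm.
16 / 7.5 = 2.133 sts/cm.
16.51 × 2.133 = 35.22 sts.
→ 36.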